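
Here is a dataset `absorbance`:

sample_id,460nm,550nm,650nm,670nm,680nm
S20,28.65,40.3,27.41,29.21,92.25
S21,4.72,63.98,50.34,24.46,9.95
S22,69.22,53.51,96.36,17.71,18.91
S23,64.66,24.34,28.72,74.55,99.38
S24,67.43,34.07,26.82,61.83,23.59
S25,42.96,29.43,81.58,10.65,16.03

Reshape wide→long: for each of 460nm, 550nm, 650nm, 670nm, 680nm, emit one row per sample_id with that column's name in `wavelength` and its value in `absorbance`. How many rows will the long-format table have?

6 sample_id values × 5 melted columns = 30 rows.

30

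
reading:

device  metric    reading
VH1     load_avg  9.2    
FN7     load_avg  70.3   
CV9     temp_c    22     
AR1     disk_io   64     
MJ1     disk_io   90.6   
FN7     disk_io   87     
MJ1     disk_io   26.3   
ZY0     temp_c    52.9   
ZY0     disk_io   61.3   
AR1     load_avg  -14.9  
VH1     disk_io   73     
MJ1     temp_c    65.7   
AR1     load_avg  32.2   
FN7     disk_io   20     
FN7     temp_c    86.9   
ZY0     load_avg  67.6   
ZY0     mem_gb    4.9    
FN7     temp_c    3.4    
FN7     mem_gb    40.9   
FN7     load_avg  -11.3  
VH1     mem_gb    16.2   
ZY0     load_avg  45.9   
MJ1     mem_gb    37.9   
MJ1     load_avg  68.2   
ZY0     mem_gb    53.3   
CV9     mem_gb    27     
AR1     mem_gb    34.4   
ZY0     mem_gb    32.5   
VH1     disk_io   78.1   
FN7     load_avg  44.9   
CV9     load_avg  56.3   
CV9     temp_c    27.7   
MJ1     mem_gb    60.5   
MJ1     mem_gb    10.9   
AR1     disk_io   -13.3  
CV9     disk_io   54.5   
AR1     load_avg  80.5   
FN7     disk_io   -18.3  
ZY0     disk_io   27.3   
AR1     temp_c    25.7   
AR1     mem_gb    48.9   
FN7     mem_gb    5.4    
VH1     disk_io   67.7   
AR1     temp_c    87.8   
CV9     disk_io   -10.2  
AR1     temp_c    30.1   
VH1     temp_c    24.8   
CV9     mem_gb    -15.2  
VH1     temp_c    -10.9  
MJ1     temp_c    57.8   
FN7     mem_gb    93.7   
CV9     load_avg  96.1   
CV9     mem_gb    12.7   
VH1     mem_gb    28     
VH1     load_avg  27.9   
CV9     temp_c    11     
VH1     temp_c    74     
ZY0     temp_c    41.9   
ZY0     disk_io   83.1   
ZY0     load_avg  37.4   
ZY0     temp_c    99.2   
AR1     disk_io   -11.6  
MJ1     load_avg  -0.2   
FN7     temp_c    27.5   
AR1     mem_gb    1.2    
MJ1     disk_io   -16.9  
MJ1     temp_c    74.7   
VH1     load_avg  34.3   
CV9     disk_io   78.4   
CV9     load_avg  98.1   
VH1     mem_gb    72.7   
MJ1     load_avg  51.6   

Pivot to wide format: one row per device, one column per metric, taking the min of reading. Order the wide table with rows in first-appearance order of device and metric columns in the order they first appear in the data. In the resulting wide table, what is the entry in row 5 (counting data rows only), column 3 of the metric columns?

With rows in first-appearance order of device, row 5 is device=MJ1. metric columns in first-appearance order: load_avg, temp_c, disk_io, mem_gb; column 3 is disk_io.
Long rows with device=MJ1, metric=disk_io: min(90.6, 26.3, -16.9) = -16.9.

-16.9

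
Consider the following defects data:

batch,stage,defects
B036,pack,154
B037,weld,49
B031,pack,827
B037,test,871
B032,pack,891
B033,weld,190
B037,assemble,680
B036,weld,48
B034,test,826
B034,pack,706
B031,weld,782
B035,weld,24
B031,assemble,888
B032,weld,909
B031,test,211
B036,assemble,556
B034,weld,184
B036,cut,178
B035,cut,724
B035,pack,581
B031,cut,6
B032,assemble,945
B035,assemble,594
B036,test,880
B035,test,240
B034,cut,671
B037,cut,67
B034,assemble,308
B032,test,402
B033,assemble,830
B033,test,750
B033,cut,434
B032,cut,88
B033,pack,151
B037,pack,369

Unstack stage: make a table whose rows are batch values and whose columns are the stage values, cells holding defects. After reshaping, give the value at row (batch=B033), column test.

Wide layout: rows indexed by batch, columns are the 5 distinct stage values (pack, weld, test, assemble, cut).
Cell (batch=B033, stage=test) draws from the long row where batch=B033 and stage=test, which has defects=750.

750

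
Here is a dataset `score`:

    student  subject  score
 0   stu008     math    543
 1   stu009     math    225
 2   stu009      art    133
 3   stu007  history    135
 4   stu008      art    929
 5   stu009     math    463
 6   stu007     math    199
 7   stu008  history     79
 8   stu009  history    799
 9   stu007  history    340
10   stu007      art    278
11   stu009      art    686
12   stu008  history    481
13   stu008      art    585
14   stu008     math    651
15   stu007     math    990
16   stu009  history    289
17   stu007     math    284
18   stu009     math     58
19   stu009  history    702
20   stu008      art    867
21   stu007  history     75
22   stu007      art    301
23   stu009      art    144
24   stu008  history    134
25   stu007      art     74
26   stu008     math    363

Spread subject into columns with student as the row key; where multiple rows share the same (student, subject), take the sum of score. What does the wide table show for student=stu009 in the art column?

Rows with student=stu009 and subject=art: score values are 133, 686, 144.
133 + 686 + 144 = 963.

963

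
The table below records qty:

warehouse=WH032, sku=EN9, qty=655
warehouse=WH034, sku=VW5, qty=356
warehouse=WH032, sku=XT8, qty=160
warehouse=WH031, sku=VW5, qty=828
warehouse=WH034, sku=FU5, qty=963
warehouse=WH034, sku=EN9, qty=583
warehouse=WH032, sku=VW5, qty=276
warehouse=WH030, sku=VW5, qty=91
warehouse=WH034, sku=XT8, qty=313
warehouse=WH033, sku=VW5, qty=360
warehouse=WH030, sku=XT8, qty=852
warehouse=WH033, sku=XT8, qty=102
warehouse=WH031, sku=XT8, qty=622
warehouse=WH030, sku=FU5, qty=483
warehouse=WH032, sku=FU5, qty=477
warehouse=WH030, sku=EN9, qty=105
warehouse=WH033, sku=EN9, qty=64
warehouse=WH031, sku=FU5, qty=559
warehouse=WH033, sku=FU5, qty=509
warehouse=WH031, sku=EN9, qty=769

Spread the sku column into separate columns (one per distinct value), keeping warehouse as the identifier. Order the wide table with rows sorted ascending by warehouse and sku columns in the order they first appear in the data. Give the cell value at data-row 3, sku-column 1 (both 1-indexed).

With rows sorted ascending by warehouse, row 3 is warehouse=WH032. sku columns in first-appearance order: EN9, VW5, XT8, FU5; column 1 is EN9.
Long rows with warehouse=WH032, sku=EN9: qty = 655.

655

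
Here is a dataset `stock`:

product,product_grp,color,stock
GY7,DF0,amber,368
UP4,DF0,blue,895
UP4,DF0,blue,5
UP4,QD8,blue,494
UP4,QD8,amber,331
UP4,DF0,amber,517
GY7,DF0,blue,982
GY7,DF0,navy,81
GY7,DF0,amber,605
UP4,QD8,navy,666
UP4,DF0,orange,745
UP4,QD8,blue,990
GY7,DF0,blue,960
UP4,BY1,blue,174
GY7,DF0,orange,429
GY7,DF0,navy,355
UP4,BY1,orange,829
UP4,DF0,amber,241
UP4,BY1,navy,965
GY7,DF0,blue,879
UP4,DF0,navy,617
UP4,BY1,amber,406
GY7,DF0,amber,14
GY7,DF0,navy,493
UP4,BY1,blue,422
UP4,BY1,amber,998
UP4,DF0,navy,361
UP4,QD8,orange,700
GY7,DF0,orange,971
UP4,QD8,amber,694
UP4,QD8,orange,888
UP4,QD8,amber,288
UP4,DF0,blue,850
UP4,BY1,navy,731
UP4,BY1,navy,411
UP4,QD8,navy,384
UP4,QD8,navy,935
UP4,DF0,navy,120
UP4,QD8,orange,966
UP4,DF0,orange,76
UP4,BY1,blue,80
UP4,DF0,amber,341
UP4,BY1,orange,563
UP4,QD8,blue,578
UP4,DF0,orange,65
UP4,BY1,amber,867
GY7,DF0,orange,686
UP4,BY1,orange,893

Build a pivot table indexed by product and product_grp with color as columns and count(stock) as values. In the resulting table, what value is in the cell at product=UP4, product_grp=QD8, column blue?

3

Rows with product=UP4, product_grp=QD8 and color=blue: stock values are 494, 990, 578.
3 rows match — count = 3.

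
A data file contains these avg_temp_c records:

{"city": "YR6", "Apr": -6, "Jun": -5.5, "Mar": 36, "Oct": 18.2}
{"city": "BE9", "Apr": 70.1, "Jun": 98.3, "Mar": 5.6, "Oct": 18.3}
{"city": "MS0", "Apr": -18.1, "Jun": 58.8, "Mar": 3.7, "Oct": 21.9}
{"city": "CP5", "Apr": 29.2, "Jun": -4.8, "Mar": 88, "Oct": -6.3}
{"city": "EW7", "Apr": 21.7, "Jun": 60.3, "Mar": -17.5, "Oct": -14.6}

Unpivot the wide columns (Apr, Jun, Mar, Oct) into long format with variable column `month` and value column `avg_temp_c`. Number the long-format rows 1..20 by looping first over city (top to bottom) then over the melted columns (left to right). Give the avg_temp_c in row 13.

20 rows total (5 × 4). Row 13: index ⌊(13-1)/4⌋ = 3 into city → CP5; (13-1) mod 4 = 0 into the melted columns → Apr.
So row 13 is (CP5, Apr, 29.2); avg_temp_c = 29.2.

29.2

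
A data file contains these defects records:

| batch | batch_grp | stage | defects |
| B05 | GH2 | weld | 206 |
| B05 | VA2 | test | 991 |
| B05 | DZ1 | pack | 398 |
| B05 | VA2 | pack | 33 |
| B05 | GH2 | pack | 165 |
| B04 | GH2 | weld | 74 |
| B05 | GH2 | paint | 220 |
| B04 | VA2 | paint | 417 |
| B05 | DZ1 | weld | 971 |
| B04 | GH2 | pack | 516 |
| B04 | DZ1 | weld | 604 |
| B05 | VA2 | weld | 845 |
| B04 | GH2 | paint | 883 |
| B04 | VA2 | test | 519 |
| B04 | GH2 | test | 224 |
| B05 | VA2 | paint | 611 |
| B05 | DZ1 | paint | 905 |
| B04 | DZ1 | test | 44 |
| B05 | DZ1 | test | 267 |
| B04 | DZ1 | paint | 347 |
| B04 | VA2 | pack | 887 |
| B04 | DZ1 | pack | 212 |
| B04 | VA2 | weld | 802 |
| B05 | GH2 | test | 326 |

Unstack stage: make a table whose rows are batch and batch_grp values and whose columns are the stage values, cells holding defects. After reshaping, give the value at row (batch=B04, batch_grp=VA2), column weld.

802

Wide layout: rows indexed by batch and batch_grp, columns are the 4 distinct stage values (weld, test, pack, paint).
Cell (batch=B04, batch_grp=VA2, stage=weld) draws from the long row where batch=B04, batch_grp=VA2 and stage=weld, which has defects=802.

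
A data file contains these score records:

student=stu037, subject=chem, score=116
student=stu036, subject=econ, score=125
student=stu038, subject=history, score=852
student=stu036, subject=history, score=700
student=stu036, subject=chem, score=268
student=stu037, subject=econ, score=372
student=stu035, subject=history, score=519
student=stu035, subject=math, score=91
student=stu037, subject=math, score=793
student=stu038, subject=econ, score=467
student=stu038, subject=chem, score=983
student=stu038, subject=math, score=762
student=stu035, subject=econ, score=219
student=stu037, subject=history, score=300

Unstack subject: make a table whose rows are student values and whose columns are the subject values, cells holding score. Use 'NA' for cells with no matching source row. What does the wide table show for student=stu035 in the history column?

519

The long row with student=stu035, subject=history has score=519.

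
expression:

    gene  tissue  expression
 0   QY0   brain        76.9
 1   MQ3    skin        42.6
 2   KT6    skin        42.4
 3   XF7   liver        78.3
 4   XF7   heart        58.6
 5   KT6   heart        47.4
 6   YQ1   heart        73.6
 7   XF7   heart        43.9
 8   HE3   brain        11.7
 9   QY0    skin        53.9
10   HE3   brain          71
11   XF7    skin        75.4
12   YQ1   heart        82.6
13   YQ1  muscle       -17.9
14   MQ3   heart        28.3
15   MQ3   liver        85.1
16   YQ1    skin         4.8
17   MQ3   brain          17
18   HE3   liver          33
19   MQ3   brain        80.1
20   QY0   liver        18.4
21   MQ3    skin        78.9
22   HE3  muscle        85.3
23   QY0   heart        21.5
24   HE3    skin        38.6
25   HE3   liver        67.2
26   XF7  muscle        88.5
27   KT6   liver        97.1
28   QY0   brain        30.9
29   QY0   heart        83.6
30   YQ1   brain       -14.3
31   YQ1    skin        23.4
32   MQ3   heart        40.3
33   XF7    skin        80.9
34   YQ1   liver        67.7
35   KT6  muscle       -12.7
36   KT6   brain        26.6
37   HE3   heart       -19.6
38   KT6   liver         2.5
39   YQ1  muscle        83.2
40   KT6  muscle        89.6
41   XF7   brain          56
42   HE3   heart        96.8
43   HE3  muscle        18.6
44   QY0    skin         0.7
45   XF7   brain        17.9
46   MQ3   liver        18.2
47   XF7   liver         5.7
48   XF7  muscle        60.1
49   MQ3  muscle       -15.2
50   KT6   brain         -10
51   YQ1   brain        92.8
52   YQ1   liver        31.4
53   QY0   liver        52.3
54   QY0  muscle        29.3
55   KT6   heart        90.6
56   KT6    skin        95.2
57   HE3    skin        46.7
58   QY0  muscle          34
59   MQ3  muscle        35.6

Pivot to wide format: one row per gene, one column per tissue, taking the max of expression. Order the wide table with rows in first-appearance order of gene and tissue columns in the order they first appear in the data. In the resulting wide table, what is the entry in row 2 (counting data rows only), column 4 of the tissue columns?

40.3

With rows in first-appearance order of gene, row 2 is gene=MQ3. tissue columns in first-appearance order: brain, skin, liver, heart, muscle; column 4 is heart.
Long rows with gene=MQ3, tissue=heart: max(28.3, 40.3) = 40.3.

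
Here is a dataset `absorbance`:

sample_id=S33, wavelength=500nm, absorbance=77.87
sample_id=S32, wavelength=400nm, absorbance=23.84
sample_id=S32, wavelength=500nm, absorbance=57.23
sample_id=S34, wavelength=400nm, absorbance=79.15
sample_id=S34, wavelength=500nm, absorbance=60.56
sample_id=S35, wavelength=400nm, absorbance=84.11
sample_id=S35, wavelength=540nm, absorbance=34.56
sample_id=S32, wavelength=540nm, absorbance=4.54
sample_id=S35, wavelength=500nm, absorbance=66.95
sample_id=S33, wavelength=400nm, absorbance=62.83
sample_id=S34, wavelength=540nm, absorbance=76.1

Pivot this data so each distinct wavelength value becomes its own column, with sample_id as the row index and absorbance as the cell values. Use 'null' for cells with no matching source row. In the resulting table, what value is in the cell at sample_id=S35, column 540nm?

The long row with sample_id=S35, wavelength=540nm has absorbance=34.56.

34.56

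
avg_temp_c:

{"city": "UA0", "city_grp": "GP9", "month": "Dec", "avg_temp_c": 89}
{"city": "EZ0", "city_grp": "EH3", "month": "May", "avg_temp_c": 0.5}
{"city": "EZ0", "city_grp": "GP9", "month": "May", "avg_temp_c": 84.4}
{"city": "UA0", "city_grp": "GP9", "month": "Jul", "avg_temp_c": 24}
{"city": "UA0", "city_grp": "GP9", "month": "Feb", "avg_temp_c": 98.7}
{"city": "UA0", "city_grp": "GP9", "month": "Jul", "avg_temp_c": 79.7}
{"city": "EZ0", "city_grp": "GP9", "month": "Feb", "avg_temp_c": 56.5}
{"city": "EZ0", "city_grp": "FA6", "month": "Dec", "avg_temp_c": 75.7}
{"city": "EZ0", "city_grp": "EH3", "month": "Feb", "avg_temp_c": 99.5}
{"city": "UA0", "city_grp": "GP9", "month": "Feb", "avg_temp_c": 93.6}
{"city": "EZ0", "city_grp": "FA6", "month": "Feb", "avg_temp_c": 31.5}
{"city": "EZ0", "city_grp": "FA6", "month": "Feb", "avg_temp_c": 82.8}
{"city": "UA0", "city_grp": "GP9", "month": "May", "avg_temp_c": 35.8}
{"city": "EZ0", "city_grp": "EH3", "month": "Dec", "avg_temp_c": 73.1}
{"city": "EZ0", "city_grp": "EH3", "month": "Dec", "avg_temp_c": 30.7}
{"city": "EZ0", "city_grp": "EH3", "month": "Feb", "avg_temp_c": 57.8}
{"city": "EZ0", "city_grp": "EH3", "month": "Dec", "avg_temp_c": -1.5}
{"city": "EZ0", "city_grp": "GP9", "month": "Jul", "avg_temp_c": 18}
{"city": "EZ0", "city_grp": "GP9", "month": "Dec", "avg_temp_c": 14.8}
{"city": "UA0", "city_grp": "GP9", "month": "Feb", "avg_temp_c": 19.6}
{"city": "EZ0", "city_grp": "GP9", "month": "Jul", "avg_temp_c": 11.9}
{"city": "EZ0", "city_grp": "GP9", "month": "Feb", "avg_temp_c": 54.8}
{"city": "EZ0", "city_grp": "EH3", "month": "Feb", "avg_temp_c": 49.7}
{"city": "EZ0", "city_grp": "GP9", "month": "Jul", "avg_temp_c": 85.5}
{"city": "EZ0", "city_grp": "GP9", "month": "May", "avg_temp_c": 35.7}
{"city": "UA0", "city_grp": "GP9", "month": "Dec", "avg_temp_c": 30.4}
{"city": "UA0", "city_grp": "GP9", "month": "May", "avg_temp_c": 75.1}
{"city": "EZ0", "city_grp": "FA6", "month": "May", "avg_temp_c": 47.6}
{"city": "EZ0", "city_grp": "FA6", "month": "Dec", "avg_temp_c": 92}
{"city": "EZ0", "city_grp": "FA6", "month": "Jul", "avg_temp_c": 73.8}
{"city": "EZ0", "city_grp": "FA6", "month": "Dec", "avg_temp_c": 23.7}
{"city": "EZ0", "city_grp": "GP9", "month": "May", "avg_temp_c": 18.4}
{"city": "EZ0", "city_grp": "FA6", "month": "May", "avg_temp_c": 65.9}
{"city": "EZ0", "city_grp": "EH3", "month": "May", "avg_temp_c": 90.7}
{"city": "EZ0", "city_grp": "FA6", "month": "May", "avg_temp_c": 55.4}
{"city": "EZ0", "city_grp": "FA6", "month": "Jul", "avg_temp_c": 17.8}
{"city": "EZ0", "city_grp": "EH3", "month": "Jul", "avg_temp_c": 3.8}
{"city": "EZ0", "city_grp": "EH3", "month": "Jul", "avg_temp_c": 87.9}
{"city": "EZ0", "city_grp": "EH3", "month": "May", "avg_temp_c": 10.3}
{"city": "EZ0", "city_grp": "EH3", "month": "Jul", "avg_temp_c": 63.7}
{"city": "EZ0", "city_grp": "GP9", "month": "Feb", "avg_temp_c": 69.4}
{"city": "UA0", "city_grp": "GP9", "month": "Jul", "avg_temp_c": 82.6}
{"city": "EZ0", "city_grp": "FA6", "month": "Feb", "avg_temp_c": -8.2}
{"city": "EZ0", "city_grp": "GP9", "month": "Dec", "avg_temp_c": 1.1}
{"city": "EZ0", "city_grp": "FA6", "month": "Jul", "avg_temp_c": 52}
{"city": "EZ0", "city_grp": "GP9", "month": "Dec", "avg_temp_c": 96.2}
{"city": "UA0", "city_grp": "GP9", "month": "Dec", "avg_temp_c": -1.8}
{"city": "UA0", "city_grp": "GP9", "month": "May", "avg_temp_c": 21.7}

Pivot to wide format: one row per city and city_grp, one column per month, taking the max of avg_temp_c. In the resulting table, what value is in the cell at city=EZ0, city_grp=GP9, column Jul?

85.5

Rows with city=EZ0, city_grp=GP9 and month=Jul: avg_temp_c values are 18, 11.9, 85.5.
max(18, 11.9, 85.5) = 85.5.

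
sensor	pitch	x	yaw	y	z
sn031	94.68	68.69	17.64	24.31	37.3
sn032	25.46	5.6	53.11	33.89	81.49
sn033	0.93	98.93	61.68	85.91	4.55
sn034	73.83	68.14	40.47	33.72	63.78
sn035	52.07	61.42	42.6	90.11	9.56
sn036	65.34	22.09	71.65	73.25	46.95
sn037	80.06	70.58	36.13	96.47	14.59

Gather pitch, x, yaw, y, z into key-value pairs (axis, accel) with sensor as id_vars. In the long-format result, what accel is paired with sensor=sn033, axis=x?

Unpivoting turns each (sensor, wide-column) pair into one long row.
The wide cell at row sn033, column x holds 98.93, so the long row (sn033, x) has accel=98.93.

98.93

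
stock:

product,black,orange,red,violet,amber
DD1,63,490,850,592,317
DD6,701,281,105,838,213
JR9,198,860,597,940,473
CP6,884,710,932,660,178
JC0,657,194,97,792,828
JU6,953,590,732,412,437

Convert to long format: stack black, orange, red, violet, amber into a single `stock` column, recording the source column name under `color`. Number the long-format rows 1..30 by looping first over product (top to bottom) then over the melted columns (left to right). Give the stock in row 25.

828

30 rows total (6 × 5). Row 25: index ⌊(25-1)/5⌋ = 4 into product → JC0; (25-1) mod 5 = 4 into the melted columns → amber.
So row 25 is (JC0, amber, 828); stock = 828.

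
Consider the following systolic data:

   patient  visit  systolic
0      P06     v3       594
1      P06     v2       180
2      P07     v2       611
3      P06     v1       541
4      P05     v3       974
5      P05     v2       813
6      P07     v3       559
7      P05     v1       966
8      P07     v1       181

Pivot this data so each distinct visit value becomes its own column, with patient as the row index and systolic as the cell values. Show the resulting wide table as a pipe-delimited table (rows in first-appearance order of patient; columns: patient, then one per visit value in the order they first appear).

| patient | v3 | v2 | v1 |
| P06 | 594 | 180 | 541 |
| P07 | 559 | 611 | 181 |
| P05 | 974 | 813 | 966 |

Columns: patient plus the 3 distinct visit values (v3, v2, v1).
For example, row P06 column v3 takes systolic=594 from the long row (P06, v3).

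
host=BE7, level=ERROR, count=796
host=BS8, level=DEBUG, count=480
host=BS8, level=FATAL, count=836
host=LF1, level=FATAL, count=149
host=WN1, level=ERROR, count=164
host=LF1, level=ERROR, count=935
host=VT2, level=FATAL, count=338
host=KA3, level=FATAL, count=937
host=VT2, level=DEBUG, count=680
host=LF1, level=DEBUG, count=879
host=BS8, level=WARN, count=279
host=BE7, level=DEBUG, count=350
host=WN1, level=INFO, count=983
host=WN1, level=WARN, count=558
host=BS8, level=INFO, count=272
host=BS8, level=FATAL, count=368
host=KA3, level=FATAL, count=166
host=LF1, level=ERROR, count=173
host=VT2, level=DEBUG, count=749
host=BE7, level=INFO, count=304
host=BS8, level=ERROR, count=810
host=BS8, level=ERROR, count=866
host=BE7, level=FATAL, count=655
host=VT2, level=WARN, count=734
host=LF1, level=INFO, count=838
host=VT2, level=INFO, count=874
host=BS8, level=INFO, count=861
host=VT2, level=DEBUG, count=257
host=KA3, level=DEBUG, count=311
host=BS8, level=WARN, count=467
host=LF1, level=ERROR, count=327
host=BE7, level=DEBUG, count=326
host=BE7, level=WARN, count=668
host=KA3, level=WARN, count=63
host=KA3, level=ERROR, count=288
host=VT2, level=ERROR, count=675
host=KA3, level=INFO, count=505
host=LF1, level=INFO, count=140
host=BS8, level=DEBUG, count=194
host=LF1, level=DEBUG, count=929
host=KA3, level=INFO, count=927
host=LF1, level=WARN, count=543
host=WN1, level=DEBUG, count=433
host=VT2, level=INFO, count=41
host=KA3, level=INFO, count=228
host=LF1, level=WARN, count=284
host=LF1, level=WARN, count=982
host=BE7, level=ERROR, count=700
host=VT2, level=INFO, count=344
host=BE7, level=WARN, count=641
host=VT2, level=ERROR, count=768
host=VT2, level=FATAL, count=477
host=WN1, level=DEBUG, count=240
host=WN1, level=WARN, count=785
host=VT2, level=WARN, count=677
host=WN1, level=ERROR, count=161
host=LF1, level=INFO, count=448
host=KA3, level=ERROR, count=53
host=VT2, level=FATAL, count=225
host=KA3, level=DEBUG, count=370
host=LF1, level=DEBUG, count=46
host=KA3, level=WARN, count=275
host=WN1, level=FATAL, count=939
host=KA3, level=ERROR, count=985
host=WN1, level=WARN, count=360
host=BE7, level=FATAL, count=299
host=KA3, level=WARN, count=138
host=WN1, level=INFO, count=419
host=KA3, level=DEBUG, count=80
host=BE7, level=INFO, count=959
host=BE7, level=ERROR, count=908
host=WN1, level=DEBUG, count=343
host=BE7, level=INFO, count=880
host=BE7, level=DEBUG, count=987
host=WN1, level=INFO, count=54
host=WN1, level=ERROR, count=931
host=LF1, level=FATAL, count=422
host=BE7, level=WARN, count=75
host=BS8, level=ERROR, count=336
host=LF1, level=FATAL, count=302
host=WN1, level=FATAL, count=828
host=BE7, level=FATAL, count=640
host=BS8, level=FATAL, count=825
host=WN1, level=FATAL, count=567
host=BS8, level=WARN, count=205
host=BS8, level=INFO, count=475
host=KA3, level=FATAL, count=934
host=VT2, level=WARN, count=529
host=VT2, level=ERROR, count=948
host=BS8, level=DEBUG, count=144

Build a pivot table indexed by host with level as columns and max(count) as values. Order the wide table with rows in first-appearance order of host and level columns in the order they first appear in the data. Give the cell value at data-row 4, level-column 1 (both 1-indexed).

931

With rows in first-appearance order of host, row 4 is host=WN1. level columns in first-appearance order: ERROR, DEBUG, FATAL, WARN, INFO; column 1 is ERROR.
Long rows with host=WN1, level=ERROR: max(164, 161, 931) = 931.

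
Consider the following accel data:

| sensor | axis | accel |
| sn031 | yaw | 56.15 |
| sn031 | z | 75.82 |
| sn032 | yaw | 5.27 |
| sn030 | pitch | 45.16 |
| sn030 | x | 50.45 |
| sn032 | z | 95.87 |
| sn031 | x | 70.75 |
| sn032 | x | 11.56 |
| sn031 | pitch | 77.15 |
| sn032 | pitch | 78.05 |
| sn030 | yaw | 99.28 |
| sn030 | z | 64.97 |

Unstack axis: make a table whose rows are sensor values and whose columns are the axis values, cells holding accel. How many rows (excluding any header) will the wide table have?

3 distinct sensor values → 3 rows.

3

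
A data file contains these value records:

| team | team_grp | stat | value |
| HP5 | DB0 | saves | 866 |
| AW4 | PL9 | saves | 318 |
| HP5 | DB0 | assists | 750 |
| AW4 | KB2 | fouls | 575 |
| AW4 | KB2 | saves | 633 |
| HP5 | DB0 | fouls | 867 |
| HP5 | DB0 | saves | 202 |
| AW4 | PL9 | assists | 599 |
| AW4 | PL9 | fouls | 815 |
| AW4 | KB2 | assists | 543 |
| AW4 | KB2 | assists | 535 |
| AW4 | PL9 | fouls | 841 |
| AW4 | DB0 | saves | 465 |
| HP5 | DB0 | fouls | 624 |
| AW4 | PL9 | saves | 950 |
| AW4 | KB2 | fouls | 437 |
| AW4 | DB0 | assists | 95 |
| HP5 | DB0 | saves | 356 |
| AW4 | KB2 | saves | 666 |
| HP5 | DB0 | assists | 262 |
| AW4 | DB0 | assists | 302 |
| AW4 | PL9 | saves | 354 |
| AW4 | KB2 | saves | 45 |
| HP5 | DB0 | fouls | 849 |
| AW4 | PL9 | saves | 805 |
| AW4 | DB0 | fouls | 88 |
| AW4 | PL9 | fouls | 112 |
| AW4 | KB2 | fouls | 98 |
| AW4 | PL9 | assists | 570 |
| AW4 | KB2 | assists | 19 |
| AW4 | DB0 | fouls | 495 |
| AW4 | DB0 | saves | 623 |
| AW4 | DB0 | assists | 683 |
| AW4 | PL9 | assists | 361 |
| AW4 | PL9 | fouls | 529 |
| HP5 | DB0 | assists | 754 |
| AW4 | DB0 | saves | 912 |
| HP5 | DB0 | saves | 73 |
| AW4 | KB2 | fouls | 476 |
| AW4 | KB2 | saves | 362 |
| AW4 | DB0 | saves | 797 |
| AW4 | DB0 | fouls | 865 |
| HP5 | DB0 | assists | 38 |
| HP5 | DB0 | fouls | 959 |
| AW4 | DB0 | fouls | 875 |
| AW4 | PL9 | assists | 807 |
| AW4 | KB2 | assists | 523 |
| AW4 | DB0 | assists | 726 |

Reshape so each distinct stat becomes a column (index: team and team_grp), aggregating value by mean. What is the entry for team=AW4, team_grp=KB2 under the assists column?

405

Rows with team=AW4, team_grp=KB2 and stat=assists: value values are 543, 535, 19, 523.
(543 + 535 + 19 + 523) / 4 = 405.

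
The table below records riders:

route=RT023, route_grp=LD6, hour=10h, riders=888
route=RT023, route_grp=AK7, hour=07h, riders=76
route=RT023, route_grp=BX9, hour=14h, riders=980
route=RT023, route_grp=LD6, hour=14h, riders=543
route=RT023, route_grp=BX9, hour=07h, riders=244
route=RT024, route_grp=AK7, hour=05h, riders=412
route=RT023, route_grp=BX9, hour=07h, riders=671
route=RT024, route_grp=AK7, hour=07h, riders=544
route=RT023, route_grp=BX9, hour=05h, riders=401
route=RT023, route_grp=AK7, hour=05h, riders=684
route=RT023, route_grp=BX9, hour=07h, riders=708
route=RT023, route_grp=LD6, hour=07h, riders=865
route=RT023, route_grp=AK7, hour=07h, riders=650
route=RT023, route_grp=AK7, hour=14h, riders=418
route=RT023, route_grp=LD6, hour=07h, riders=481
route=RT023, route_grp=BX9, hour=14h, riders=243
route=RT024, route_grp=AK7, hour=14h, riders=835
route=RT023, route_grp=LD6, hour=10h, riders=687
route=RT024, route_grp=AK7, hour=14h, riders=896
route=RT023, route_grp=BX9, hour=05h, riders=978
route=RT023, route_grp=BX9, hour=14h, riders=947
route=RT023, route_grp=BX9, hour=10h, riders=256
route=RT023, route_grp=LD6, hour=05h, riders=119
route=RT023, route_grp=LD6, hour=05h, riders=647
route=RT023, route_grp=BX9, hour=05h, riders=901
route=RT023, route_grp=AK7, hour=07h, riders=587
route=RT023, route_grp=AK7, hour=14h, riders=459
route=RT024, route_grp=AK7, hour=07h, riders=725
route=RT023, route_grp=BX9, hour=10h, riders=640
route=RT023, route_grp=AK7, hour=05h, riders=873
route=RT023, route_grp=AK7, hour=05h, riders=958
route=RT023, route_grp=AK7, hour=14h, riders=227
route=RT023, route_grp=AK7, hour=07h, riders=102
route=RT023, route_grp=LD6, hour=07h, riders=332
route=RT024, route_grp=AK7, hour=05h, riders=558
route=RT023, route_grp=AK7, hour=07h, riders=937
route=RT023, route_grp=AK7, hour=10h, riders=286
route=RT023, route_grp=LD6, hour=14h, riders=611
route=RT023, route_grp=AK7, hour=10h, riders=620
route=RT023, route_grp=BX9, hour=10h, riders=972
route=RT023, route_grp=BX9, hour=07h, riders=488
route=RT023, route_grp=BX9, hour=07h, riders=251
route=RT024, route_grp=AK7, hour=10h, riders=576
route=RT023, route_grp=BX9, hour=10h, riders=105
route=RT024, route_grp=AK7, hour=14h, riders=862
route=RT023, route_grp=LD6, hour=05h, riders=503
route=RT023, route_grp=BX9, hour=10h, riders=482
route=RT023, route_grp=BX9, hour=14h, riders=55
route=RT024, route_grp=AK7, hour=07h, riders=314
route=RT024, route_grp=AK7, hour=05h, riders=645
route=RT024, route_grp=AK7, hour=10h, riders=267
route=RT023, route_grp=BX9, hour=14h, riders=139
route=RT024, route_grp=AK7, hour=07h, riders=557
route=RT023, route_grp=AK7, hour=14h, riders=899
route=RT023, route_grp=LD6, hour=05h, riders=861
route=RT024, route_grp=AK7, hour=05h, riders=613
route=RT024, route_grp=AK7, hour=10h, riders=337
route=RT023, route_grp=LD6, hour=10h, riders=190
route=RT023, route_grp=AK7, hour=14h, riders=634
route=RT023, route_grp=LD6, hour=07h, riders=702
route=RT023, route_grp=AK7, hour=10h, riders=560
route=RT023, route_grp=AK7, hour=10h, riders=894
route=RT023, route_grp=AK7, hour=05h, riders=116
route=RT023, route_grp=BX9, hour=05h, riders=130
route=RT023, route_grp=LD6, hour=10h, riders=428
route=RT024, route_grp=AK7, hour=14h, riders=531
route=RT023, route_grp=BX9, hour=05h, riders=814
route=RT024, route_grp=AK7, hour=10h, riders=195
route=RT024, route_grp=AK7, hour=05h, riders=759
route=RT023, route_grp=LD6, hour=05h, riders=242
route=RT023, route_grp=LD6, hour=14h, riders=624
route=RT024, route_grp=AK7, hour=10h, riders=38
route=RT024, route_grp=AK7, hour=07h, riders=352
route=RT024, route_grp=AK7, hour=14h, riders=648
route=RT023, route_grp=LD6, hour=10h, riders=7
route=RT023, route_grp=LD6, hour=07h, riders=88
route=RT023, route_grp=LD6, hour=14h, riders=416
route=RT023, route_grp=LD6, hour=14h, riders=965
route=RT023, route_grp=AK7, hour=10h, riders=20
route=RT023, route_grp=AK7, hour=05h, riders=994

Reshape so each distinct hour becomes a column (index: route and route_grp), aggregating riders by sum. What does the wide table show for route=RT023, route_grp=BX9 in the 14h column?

Rows with route=RT023, route_grp=BX9 and hour=14h: riders values are 980, 243, 947, 55, 139.
980 + 243 + 947 + 55 + 139 = 2364.

2364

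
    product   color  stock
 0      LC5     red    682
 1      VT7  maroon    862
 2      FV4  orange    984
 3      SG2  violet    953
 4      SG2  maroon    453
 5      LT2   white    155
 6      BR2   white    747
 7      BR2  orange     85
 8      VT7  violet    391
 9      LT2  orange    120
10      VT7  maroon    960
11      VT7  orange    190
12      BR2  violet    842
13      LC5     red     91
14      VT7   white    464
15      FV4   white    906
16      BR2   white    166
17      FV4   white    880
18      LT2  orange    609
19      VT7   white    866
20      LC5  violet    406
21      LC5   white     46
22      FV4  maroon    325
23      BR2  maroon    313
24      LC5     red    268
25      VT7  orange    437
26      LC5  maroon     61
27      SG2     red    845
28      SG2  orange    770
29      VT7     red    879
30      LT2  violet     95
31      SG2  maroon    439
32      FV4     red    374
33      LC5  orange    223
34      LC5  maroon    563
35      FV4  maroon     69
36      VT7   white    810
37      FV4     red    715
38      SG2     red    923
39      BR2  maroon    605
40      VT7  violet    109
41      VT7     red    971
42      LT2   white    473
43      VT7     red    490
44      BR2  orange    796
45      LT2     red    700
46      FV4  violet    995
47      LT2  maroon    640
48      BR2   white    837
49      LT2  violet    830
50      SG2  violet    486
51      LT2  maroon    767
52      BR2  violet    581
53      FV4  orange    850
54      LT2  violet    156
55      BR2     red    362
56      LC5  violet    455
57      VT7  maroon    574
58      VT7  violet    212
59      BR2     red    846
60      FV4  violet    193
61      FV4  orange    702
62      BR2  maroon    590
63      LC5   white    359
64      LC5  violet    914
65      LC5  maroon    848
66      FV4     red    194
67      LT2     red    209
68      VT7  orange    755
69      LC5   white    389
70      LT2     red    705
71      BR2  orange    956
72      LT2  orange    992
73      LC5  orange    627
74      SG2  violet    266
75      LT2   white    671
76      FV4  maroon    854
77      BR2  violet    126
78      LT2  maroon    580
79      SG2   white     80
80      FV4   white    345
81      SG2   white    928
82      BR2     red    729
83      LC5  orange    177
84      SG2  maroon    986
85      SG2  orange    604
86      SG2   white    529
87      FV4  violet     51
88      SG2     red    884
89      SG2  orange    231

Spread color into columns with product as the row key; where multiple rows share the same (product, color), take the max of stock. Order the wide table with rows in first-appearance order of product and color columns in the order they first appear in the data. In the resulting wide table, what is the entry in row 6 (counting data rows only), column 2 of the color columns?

With rows in first-appearance order of product, row 6 is product=BR2. color columns in first-appearance order: red, maroon, orange, violet, white; column 2 is maroon.
Long rows with product=BR2, color=maroon: max(313, 605, 590) = 605.

605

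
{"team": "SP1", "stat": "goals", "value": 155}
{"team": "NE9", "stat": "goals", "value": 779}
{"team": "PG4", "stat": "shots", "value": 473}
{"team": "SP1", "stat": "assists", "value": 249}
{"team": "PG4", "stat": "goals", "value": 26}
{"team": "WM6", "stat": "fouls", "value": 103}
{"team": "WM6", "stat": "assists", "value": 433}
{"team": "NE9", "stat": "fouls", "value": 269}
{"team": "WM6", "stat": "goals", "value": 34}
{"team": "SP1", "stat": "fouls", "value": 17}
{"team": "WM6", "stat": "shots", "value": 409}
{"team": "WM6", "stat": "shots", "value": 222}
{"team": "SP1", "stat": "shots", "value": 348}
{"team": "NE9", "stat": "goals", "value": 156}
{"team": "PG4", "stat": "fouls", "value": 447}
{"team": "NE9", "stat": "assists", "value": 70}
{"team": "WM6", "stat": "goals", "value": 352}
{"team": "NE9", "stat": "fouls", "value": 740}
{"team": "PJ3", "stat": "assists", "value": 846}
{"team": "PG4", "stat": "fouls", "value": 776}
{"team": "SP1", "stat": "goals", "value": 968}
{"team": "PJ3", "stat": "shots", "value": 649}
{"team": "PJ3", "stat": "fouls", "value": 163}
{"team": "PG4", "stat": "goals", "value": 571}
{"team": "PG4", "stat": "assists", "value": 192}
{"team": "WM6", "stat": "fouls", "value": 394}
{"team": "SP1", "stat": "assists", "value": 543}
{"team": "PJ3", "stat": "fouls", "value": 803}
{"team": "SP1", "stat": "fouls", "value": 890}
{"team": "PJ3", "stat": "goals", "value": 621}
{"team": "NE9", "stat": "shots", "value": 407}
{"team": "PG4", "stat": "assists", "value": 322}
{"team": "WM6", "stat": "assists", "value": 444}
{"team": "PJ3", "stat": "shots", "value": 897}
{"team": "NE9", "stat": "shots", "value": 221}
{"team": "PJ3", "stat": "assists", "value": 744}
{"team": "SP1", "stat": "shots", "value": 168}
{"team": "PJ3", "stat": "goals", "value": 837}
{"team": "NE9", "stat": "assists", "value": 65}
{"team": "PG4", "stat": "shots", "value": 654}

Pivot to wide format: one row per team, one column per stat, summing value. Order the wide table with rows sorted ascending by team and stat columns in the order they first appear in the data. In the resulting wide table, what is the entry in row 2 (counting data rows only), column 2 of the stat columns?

1127

With rows sorted ascending by team, row 2 is team=PG4. stat columns in first-appearance order: goals, shots, assists, fouls; column 2 is shots.
Long rows with team=PG4, stat=shots: 473 + 654 = 1127.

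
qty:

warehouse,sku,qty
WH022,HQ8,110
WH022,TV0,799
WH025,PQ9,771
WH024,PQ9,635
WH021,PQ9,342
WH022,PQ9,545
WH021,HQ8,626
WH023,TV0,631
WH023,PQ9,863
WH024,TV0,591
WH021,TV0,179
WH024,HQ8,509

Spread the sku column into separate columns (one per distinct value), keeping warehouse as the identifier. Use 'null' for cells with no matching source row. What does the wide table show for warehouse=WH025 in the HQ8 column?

No long-format row has warehouse=WH025 and sku=HQ8, so the cell is null.

null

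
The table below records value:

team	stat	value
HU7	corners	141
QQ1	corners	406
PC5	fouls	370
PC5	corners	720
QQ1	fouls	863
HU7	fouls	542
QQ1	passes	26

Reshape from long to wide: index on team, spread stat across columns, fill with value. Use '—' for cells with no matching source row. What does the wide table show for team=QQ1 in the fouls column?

863

The long row with team=QQ1, stat=fouls has value=863.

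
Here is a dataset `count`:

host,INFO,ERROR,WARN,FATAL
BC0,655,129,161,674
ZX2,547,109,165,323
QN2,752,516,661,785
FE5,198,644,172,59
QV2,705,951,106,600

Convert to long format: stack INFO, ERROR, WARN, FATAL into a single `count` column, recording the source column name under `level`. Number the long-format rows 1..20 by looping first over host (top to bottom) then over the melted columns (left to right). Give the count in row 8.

20 rows total (5 × 4). Row 8: index ⌊(8-1)/4⌋ = 1 into host → ZX2; (8-1) mod 4 = 3 into the melted columns → FATAL.
So row 8 is (ZX2, FATAL, 323); count = 323.

323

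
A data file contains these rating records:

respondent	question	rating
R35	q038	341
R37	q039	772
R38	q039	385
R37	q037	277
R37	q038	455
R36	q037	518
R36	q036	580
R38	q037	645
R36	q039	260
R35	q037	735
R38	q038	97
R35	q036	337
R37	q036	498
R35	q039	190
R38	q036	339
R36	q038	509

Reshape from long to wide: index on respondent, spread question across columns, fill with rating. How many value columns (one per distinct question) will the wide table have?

4 distinct question values: q036, q037, q038, q039.

4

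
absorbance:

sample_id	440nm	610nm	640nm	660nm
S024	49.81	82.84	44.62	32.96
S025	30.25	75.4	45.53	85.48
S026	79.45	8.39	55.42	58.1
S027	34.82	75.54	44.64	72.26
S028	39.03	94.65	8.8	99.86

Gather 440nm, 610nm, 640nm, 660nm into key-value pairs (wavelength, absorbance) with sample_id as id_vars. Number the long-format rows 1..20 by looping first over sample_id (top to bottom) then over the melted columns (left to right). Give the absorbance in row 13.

34.82

20 rows total (5 × 4). Row 13: index ⌊(13-1)/4⌋ = 3 into sample_id → S027; (13-1) mod 4 = 0 into the melted columns → 440nm.
So row 13 is (S027, 440nm, 34.82); absorbance = 34.82.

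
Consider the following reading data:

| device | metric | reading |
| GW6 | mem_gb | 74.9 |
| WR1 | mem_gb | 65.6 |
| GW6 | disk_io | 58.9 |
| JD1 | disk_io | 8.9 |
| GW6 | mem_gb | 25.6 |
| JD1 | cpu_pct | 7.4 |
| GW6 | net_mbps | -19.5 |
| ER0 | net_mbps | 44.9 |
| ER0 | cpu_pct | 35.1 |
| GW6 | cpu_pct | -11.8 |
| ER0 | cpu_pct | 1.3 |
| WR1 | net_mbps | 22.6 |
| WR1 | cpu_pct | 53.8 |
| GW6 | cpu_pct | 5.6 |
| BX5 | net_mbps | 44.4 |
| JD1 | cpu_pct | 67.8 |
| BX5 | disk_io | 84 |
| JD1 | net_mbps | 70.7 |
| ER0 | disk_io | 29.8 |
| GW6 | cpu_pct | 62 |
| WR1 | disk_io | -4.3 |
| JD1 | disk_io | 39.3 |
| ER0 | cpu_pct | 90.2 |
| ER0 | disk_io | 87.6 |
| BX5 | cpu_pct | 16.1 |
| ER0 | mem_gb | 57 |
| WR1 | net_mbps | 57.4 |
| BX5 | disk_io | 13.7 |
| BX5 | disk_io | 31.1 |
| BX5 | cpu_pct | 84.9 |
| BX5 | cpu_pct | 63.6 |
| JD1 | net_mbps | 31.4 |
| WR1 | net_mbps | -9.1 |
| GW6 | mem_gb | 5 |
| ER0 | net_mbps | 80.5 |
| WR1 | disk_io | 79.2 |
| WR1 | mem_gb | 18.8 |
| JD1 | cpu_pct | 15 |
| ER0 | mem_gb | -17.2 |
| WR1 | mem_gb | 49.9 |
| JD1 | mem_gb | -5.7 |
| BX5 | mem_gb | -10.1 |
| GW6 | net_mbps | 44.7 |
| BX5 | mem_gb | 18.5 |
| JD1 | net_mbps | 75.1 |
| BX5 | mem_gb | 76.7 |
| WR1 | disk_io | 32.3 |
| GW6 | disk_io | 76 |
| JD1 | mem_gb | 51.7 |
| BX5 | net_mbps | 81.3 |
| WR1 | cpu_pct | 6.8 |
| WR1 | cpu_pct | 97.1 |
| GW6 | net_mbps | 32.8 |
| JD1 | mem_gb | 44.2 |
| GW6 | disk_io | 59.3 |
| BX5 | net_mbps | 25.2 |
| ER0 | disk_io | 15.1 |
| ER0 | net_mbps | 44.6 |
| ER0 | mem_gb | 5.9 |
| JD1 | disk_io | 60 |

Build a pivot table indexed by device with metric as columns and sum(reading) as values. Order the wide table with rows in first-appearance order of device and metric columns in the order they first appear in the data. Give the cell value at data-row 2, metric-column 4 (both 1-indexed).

70.9

With rows in first-appearance order of device, row 2 is device=WR1. metric columns in first-appearance order: mem_gb, disk_io, cpu_pct, net_mbps; column 4 is net_mbps.
Long rows with device=WR1, metric=net_mbps: 22.6 + 57.4 + -9.1 = 70.9.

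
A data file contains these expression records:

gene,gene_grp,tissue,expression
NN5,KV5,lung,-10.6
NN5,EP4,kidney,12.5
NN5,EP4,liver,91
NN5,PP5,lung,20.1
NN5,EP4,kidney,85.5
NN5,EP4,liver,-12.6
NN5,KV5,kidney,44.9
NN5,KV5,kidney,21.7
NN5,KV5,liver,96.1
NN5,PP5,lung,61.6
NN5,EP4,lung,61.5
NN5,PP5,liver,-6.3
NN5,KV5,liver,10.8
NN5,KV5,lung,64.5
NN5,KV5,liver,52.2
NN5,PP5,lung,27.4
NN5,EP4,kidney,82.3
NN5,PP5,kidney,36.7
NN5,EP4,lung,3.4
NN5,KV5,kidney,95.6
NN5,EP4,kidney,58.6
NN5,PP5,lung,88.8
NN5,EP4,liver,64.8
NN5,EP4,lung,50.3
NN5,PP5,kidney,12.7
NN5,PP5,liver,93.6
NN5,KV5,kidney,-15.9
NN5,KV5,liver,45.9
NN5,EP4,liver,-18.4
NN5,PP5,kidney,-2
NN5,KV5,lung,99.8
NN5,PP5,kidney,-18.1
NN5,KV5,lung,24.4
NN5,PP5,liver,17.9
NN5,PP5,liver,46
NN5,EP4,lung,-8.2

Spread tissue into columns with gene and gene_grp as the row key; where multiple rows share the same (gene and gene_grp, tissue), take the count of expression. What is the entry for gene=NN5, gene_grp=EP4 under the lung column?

Rows with gene=NN5, gene_grp=EP4 and tissue=lung: expression values are 61.5, 3.4, 50.3, -8.2.
4 rows match — count = 4.

4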